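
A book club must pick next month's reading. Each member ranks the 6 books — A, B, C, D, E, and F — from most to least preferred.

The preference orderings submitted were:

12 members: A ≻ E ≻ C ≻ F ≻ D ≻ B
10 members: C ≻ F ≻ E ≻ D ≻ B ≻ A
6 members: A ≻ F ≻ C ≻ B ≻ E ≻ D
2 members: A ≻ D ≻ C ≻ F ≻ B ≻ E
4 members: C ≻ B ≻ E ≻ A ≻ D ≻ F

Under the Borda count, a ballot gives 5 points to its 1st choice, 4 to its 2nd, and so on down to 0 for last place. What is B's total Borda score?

40

Borda scores:
  A: 12·5 + 10·0 + 6·5 + 2·5 + 4·2 = 108
  B: 12·0 + 10·1 + 6·2 + 2·1 + 4·4 = 40
  C: 12·3 + 10·5 + 6·3 + 2·3 + 4·5 = 130
  D: 12·1 + 10·2 + 6·0 + 2·4 + 4·1 = 44
  E: 12·4 + 10·3 + 6·1 + 2·0 + 4·3 = 96
  F: 12·2 + 10·4 + 6·4 + 2·2 + 4·0 = 92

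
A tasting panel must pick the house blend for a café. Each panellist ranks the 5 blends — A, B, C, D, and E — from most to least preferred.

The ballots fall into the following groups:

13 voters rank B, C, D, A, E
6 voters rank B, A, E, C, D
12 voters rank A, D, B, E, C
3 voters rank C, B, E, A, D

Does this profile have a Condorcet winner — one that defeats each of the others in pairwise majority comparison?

Head-to-head results (34 voters total):
A vs B: B wins 22–12.
A vs C: A wins 18–16.
A vs D: A wins 21–13.
A vs E: A wins 31–3.
B vs C: B wins 31–3.
B vs D: B wins 22–12.
B vs E: B wins 34–0.
C vs D: C wins 22–12.
C vs E: E wins 18–16.
D vs E: D wins 25–9.
B beats each rival — A (22–12), C (31–3), D (22–12), E (34–0) — so B is the Condorcet winner.

Yes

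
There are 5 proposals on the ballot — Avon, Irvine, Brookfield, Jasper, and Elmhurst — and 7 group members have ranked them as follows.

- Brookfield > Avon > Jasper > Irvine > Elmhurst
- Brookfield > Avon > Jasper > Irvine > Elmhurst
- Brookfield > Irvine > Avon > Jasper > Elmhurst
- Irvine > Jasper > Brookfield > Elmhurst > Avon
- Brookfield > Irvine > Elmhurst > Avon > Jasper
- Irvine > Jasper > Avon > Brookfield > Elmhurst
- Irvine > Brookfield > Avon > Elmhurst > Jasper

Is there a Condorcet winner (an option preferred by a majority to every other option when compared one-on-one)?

Yes

Head-to-head results (7 voters total):
Avon vs Irvine: Irvine wins 5–2.
Avon vs Brookfield: Brookfield wins 6–1.
Avon vs Jasper: Avon wins 5–2.
Avon vs Elmhurst: Avon wins 5–2.
Irvine vs Brookfield: Brookfield wins 4–3.
Irvine vs Jasper: Irvine wins 5–2.
Irvine vs Elmhurst: Irvine wins 7–0.
Brookfield vs Jasper: Brookfield wins 5–2.
Brookfield vs Elmhurst: Brookfield wins 7–0.
Jasper vs Elmhurst: Jasper wins 5–2.
Brookfield beats each rival — Avon (6–1), Irvine (4–3), Jasper (5–2), Elmhurst (7–0) — so Brookfield is the Condorcet winner.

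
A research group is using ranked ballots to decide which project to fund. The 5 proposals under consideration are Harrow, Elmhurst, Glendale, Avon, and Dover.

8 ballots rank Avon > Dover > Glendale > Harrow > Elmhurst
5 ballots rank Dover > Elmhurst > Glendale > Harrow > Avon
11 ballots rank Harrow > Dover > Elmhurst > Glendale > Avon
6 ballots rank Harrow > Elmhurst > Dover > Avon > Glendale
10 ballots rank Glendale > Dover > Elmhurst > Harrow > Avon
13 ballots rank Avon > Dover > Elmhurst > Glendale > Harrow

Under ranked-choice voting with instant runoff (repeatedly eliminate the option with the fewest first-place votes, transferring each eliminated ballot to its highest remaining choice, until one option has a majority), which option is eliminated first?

Elmhurst

Round 1: Avon 21, Harrow 17, Glendale 10, Dover 5, Elmhurst 0. Elmhurst has the fewest and is eliminated.
Round 2: Avon 21, Harrow 17, Glendale 10, Dover 5. Dover has the fewest and is eliminated.
Round 3: Avon 21, Harrow 17, Glendale 15. Glendale has the fewest and is eliminated.
Round 4: Harrow 32, Avon 21. Harrow has a majority.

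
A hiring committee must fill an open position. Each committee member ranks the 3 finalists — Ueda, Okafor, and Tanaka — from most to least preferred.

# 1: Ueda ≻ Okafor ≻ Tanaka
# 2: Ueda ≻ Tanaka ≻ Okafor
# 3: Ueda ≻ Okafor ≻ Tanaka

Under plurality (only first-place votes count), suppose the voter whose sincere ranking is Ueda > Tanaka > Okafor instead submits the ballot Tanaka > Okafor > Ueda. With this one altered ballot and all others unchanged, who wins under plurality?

First-place totals with the altered ballot: Ueda 2, Okafor 0, Tanaka 1.
The winner is unchanged: still Ueda.

Ueda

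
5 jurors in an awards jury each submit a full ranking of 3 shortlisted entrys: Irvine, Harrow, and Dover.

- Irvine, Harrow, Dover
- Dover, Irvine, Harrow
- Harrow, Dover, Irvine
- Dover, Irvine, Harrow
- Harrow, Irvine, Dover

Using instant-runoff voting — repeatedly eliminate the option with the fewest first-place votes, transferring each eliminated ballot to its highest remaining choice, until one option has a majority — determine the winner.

Round 1: Harrow 2, Dover 2, Irvine 1. Irvine has the fewest and is eliminated.
Round 2: Harrow 3, Dover 2. Harrow has a majority.

Harrow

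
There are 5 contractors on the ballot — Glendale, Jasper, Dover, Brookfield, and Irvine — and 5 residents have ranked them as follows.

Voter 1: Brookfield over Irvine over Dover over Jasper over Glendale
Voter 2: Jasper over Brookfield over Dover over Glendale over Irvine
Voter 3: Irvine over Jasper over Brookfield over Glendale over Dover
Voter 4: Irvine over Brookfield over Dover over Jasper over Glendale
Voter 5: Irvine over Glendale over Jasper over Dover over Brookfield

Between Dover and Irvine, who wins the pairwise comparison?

Ballots ranking Dover above Irvine: 1.
Ballots ranking Irvine above Dover: 4.
Irvine wins the head-to-head, 4–1.

Irvine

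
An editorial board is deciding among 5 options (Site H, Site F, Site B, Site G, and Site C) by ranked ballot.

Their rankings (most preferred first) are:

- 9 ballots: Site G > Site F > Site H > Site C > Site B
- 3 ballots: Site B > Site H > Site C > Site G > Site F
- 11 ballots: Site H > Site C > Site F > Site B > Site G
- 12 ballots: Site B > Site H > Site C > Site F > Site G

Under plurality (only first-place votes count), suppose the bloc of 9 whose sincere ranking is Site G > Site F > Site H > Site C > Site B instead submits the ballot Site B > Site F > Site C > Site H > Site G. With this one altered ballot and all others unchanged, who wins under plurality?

Site B

First-place totals with the altered ballot: Site H 11, Site F 0, Site B 24, Site G 0, Site C 0.
The winner is unchanged: still Site B.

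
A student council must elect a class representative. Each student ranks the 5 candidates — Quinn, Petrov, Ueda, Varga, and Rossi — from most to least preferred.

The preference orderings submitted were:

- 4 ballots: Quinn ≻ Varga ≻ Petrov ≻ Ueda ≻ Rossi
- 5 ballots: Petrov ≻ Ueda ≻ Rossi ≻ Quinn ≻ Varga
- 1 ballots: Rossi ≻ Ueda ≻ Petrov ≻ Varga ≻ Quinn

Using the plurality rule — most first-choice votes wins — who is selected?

First-place vote totals:
  Quinn: 4
  Petrov: 5
  Ueda: 0
  Varga: 0
  Rossi: 1
Petrov has the most first-place votes.

Petrov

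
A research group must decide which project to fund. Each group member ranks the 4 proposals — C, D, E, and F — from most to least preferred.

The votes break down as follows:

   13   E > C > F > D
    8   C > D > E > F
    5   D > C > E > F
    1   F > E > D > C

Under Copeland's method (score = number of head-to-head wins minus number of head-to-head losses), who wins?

Pairwise results:
  C vs D: C wins 21–6.
  C vs E: E wins 14–13.
  C vs F: C wins 26–1.
  D vs E: E wins 14–13.
  D vs F: F wins 14–13.
  E vs F: E wins 26–1.
Copeland scores (wins − losses):
  C: 2 − 1 = 1
  D: 0 − 3 = -3
  E: 3 − 0 = 3
  F: 1 − 2 = -1
E has the best Copeland score.

E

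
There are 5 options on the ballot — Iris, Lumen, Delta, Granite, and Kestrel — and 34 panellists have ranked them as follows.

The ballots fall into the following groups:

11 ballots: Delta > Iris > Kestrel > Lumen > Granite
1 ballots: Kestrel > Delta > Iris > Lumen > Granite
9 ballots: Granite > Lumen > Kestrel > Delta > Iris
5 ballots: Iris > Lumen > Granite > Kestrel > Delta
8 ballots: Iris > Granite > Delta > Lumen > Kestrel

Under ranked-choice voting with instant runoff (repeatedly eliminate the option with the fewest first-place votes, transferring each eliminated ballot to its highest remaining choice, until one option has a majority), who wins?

Round 1: Iris 13, Delta 11, Granite 9, Kestrel 1, Lumen 0. Lumen has the fewest and is eliminated.
Round 2: Iris 13, Delta 11, Granite 9, Kestrel 1. Kestrel has the fewest and is eliminated.
Round 3: Iris 13, Delta 12, Granite 9. Granite has the fewest and is eliminated.
Round 4: Delta 21, Iris 13. Delta has a majority.

Delta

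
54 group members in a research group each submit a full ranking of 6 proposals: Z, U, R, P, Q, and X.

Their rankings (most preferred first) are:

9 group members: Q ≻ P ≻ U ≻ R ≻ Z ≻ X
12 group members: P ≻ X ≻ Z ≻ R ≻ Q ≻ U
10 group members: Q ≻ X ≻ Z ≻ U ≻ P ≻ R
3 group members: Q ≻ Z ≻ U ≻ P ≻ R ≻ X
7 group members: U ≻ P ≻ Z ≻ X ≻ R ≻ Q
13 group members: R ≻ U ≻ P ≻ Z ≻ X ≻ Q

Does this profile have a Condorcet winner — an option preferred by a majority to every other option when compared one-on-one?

No

Head-to-head results (54 voters total):
Z vs U: U wins 29–25.
Z vs R: Z wins 32–22.
Z vs P: P wins 41–13.
Z vs Q: Z wins 32–22.
Z vs X: Z wins 32–22.
U vs R: U wins 29–25.
U vs P: U wins 33–21.
U vs Q: Q wins 34–20.
U vs X: U wins 32–22.
R vs P: P wins 41–13.
R vs Q: R wins 32–22.
R vs X: X wins 29–25.
P vs Q: P wins 32–22.
P vs X: P wins 44–10.
Q vs X: X wins 32–22.
No candidate beats all others: Z beats Q beats U beats Z, a majority cycle.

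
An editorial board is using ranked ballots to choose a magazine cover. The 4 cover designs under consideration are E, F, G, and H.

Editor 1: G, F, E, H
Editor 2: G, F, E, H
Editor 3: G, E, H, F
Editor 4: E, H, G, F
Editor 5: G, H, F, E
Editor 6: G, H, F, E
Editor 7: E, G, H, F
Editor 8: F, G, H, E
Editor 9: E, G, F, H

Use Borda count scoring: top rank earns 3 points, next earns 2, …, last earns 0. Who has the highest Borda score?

Borda scores:
  E: 1 + 1 + 2 + 3 + 0 + 0 + 3 + 0 + 3 = 13
  F: 2 + 2 + 0 + 0 + 1 + 1 + 0 + 3 + 1 = 10
  G: 3 + 3 + 3 + 1 + 3 + 3 + 2 + 2 + 2 = 22
  H: 0 + 0 + 1 + 2 + 2 + 2 + 1 + 1 + 0 = 9
G has the highest total.

G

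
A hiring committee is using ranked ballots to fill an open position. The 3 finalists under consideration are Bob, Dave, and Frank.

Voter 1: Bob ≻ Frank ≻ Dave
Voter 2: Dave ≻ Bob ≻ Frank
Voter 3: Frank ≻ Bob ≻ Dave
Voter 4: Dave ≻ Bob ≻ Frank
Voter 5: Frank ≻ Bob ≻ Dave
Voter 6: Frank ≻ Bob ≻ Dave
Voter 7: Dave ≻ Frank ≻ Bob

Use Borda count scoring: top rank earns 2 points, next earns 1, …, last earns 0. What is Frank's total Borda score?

Borda scores:
  Bob: 2 + 1 + 1 + 1 + 1 + 1 + 0 = 7
  Dave: 0 + 2 + 0 + 2 + 0 + 0 + 2 = 6
  Frank: 1 + 0 + 2 + 0 + 2 + 2 + 1 = 8

8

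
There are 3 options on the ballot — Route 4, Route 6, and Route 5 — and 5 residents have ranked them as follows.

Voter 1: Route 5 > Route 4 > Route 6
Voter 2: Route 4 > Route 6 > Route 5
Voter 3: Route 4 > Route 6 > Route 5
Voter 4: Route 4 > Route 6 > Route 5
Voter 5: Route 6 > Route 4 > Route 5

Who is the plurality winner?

First-place vote totals:
  Route 4: 3
  Route 6: 1
  Route 5: 1
Route 4 has the most first-place votes.

Route 4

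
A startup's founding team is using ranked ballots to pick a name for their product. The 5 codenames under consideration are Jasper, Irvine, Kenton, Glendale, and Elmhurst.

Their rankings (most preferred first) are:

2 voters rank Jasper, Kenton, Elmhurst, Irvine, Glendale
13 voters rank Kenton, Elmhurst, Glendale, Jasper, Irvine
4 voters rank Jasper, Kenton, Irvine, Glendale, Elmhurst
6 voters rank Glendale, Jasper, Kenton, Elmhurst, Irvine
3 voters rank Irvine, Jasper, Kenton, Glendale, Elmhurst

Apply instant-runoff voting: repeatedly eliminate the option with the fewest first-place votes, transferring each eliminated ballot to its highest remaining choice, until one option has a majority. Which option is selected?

Jasper

Round 1: Kenton 13, Jasper 6, Glendale 6, Irvine 3, Elmhurst 0. Elmhurst has the fewest and is eliminated.
Round 2: Kenton 13, Jasper 6, Glendale 6, Irvine 3. Irvine has the fewest and is eliminated.
Round 3: Kenton 13, Jasper 9, Glendale 6. Glendale has the fewest and is eliminated.
Round 4: Jasper 15, Kenton 13. Jasper has a majority.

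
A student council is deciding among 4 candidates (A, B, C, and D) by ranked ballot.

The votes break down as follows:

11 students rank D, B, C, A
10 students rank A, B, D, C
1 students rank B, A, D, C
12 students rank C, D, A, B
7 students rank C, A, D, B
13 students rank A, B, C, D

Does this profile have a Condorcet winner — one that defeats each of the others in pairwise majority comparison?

No

Head-to-head results (54 voters total):
A vs B: A wins 42–12.
A vs C: C wins 30–24.
A vs D: A wins 31–23.
B vs C: B wins 35–19.
B vs D: D wins 30–24.
C vs D: C wins 32–22.
No candidate beats all others: A beats B beats C beats A, a majority cycle.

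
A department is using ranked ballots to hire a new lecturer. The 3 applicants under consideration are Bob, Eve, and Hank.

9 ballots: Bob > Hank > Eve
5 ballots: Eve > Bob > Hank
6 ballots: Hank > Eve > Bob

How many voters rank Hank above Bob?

6

Ballots ranking Hank above Bob: 6.
Ballots ranking Bob above Hank: 9+5 = 14.
So 6 of 20 voters prefer Hank to Bob.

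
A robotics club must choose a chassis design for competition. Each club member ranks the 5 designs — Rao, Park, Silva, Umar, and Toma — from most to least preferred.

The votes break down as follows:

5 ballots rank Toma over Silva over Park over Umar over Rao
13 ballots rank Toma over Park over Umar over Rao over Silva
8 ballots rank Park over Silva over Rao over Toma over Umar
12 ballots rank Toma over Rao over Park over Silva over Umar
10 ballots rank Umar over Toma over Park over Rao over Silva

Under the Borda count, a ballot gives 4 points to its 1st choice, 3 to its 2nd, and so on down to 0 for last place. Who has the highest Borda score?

Borda scores:
  Rao: 5·0 + 13·1 + 8·2 + 12·3 + 10·1 = 75
  Park: 5·2 + 13·3 + 8·4 + 12·2 + 10·2 = 125
  Silva: 5·3 + 13·0 + 8·3 + 12·1 + 10·0 = 51
  Umar: 5·1 + 13·2 + 8·0 + 12·0 + 10·4 = 71
  Toma: 5·4 + 13·4 + 8·1 + 12·4 + 10·3 = 158
Toma has the highest total.

Toma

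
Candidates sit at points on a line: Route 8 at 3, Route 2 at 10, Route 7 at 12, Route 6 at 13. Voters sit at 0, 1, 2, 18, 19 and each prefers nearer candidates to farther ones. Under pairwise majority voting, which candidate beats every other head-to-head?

With single-peaked preferences on a line, the Condorcet winner is the candidate closest to the median voter.
The median voter (position 2) is closest to Route 8 at 3.
Check: Route 8 vs Route 2 — voters closer to Route 8: 3 of 5.

Route 8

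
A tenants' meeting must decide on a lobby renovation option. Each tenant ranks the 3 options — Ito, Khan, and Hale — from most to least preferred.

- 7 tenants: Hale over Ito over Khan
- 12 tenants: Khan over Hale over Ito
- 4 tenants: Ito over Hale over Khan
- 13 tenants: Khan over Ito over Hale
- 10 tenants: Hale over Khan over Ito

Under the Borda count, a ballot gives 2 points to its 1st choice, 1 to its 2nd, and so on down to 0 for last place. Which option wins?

Borda scores:
  Ito: 7·1 + 12·0 + 4·2 + 13·1 + 10·0 = 28
  Khan: 7·0 + 12·2 + 4·0 + 13·2 + 10·1 = 60
  Hale: 7·2 + 12·1 + 4·1 + 13·0 + 10·2 = 50
Khan has the highest total.

Khan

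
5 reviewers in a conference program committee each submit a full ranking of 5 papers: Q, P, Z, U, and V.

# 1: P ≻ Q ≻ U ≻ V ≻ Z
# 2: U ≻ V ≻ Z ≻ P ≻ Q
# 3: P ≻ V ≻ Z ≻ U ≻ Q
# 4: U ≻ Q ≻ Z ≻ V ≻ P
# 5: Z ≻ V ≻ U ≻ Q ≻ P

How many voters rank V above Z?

3

Ballots ranking V above Z: 3.
Ballots ranking Z above V: 2.
So 3 of 5 voters prefer V to Z.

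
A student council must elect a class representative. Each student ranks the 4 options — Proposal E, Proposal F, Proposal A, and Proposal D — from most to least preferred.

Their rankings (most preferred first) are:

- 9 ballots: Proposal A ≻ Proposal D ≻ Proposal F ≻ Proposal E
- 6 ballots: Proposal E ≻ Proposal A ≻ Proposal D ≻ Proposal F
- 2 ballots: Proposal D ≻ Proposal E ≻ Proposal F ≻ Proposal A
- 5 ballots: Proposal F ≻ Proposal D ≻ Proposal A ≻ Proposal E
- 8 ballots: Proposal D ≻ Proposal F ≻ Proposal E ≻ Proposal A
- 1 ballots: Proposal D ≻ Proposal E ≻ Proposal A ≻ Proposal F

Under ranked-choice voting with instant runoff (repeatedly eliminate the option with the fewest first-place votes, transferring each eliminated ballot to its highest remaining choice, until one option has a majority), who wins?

Round 1: Proposal D 11, Proposal A 9, Proposal E 6, Proposal F 5. Proposal F has the fewest and is eliminated.
Round 2: Proposal D 16, Proposal A 9, Proposal E 6. Proposal D has a majority.

Proposal D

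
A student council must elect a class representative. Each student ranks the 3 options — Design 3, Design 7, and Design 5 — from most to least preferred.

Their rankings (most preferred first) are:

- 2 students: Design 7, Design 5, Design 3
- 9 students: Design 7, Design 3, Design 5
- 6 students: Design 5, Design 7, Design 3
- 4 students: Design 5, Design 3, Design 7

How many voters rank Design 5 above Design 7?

Ballots ranking Design 5 above Design 7: 6+4 = 10.
Ballots ranking Design 7 above Design 5: 2+9 = 11.
So 10 of 21 voters prefer Design 5 to Design 7.

10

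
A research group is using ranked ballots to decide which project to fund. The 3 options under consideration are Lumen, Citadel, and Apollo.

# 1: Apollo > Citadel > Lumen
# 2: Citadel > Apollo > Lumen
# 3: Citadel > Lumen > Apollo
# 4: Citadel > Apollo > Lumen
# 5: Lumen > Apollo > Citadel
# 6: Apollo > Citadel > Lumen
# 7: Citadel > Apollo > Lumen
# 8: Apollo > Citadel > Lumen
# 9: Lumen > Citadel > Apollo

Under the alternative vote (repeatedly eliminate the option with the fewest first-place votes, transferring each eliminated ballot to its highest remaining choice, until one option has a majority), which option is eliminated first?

Lumen

Round 1: Citadel 4, Apollo 3, Lumen 2. Lumen has the fewest and is eliminated.
Round 2: Citadel 5, Apollo 4. Citadel has a majority.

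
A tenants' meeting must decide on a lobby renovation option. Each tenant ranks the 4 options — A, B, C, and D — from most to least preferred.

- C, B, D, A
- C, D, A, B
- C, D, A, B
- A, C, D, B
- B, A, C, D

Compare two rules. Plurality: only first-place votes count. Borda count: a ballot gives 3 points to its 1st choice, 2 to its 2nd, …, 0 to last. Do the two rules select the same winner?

Yes

Plurality first-place counts: A 1, B 1, C 3, D 0 → C.
Borda totals: A 7, B 5, C 12, D 6 → C.
The two rules agree on C.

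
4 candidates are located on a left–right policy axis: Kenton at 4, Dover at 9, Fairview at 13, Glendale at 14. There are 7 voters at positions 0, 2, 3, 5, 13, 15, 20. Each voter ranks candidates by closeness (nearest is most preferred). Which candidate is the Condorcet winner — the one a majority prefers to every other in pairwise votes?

Kenton

With single-peaked preferences on a line, the Condorcet winner is the candidate closest to the median voter.
The median voter (position 5) is closest to Kenton at 4.
Check: Kenton vs Fairview — voters closer to Kenton: 4 of 7.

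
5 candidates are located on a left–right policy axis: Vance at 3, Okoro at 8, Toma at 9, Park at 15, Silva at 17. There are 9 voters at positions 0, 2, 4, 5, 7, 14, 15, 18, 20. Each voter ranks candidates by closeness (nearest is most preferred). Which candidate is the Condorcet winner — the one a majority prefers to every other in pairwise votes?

Okoro

With single-peaked preferences on a line, the Condorcet winner is the candidate closest to the median voter.
The median voter (position 7) is closest to Okoro at 8.
Check: Okoro vs Silva — voters closer to Okoro: 5 of 9.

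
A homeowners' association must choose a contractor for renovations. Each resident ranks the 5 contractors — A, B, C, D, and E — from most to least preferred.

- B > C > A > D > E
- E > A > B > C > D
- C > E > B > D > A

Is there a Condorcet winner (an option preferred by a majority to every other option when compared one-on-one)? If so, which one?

Head-to-head results (3 voters total):
A vs B: B wins 2–1.
A vs C: C wins 2–1.
A vs D: A wins 2–1.
A vs E: E wins 2–1.
B vs C: B wins 2–1.
B vs D: B wins 3–0.
B vs E: E wins 2–1.
C vs D: C wins 3–0.
C vs E: C wins 2–1.
D vs E: E wins 2–1.
No candidate beats all others: B beats C beats E beats B, a majority cycle.

There is no Condorcet winner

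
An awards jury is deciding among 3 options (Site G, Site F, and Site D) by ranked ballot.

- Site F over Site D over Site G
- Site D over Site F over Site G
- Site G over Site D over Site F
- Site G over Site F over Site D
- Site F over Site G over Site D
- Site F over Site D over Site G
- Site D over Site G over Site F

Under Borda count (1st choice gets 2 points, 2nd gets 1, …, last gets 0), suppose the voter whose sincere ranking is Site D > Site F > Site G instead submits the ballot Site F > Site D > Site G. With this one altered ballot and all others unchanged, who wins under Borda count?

Borda totals with the altered ballot: Site G 6, Site F 9, Site D 6.
The winner is unchanged: still Site F.

Site F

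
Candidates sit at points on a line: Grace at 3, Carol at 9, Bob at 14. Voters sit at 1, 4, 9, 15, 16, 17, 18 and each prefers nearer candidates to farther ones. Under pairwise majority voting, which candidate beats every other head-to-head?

With single-peaked preferences on a line, the Condorcet winner is the candidate closest to the median voter.
The median voter (position 15) is closest to Bob at 14.
Check: Bob vs Grace — voters closer to Bob: 5 of 7.

Bob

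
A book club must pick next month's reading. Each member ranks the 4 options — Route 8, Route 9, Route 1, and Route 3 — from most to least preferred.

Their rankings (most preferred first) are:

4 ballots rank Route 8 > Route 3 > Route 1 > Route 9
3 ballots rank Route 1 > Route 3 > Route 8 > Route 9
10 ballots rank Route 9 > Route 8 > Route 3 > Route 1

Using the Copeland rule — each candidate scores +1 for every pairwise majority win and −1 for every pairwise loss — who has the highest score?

Route 9

Pairwise results:
  Route 8 vs Route 9: Route 9 wins 10–7.
  Route 8 vs Route 1: Route 8 wins 14–3.
  Route 8 vs Route 3: Route 8 wins 14–3.
  Route 9 vs Route 1: Route 9 wins 10–7.
  Route 9 vs Route 3: Route 9 wins 10–7.
  Route 1 vs Route 3: Route 3 wins 14–3.
Copeland scores (wins − losses):
  Route 8: 2 − 1 = 1
  Route 9: 3 − 0 = 3
  Route 1: 0 − 3 = -3
  Route 3: 1 − 2 = -1
Route 9 has the best Copeland score.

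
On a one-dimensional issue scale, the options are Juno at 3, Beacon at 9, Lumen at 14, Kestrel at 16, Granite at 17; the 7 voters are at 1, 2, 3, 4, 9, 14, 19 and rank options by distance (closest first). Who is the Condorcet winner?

Juno

With single-peaked preferences on a line, the Condorcet winner is the candidate closest to the median voter.
The median voter (position 4) is closest to Juno at 3.
Check: Juno vs Lumen — voters closer to Juno: 4 of 7.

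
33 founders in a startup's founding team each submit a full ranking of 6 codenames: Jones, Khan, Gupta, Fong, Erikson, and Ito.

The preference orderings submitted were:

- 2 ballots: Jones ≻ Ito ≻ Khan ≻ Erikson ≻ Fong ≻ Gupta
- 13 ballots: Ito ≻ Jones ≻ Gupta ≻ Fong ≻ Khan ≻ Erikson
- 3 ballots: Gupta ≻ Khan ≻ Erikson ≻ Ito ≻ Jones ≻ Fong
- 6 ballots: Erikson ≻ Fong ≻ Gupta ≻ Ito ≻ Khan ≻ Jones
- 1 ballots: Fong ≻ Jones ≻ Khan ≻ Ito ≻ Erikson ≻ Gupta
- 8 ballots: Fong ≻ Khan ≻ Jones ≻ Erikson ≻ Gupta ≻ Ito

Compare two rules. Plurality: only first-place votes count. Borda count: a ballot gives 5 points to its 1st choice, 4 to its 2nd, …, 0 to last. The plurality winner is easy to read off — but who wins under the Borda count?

Fong

Plurality first-place counts: Jones 2, Khan 0, Gupta 3, Fong 9, Erikson 6, Ito 13 → Ito.
Borda totals: Jones 93, Khan 72, Gupta 80, Fong 97, Erikson 60, Ito 93 → Fong.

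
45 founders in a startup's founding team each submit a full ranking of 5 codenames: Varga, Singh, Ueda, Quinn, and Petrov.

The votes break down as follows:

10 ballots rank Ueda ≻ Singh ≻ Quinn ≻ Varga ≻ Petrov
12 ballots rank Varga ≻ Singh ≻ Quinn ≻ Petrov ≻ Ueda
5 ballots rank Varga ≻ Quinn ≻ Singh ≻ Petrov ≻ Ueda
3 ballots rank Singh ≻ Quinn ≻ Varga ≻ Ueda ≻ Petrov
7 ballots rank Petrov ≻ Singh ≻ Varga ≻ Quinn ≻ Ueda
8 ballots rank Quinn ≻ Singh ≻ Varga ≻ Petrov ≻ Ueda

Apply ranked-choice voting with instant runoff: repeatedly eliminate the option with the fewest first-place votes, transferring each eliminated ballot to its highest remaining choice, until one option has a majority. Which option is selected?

Round 1: Varga 17, Ueda 10, Quinn 8, Petrov 7, Singh 3. Singh has the fewest and is eliminated.
Round 2: Varga 17, Quinn 11, Ueda 10, Petrov 7. Petrov has the fewest and is eliminated.
Round 3: Varga 24, Quinn 11, Ueda 10. Varga has a majority.

Varga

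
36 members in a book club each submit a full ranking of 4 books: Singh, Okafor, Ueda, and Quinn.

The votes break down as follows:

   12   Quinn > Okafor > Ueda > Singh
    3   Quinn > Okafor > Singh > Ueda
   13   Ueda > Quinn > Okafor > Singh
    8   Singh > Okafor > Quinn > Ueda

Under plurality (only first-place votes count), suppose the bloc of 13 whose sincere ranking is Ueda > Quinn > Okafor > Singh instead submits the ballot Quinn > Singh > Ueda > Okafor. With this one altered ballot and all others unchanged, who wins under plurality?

Quinn

First-place totals with the altered ballot: Singh 8, Okafor 0, Ueda 0, Quinn 28.
The winner is unchanged: still Quinn.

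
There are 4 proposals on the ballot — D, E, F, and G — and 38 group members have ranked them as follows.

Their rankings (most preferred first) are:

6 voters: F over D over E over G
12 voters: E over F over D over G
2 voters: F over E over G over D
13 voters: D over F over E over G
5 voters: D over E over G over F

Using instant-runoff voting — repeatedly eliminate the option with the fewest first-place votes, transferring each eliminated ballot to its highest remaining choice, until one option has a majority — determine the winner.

Round 1: D 18, E 12, F 8, G 0. G has the fewest and is eliminated.
Round 2: D 18, E 12, F 8. F has the fewest and is eliminated.
Round 3: D 24, E 14. D has a majority.

D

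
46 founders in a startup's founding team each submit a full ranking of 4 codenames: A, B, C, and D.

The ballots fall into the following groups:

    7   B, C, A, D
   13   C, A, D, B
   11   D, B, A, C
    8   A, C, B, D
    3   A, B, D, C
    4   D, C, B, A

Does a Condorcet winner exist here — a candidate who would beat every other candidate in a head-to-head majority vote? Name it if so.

C

Head-to-head results (46 voters total):
A vs B: A wins 24–22.
A vs C: C wins 24–22.
A vs D: A wins 31–15.
B vs C: C wins 25–21.
B vs D: D wins 28–18.
C vs D: C wins 28–18.
C beats each rival — A (24–22), B (25–21), D (28–18) — so C is the Condorcet winner.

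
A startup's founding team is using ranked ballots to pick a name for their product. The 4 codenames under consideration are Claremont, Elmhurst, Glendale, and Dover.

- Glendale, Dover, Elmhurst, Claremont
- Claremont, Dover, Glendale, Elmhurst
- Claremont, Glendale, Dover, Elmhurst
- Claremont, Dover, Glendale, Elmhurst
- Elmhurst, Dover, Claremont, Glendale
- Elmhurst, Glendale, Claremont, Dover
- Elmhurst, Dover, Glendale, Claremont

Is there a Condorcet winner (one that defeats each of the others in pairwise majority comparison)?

No

Head-to-head results (7 voters total):
Claremont vs Elmhurst: Elmhurst wins 4–3.
Claremont vs Glendale: Claremont wins 4–3.
Claremont vs Dover: Claremont wins 4–3.
Elmhurst vs Glendale: Glendale wins 4–3.
Elmhurst vs Dover: Dover wins 4–3.
Glendale vs Dover: Dover wins 4–3.
No candidate beats all others: Claremont beats Glendale beats Elmhurst beats Claremont, a majority cycle.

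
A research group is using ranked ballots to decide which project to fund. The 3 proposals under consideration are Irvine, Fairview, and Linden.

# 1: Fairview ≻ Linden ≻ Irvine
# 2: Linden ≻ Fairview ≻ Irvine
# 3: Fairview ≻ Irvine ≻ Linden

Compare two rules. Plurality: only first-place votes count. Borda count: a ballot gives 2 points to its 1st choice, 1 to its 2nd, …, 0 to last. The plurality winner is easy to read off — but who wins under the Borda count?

Plurality first-place counts: Irvine 0, Fairview 2, Linden 1 → Fairview.
Borda totals: Irvine 1, Fairview 5, Linden 3 → Fairview.

Fairview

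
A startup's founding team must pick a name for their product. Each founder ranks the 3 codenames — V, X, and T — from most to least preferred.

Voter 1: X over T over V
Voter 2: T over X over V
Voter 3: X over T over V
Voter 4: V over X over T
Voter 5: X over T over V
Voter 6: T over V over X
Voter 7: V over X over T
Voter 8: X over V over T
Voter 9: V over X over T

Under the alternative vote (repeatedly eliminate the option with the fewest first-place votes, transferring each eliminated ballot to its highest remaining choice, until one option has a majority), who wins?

X

Round 1: X 4, V 3, T 2. T has the fewest and is eliminated.
Round 2: X 5, V 4. X has a majority.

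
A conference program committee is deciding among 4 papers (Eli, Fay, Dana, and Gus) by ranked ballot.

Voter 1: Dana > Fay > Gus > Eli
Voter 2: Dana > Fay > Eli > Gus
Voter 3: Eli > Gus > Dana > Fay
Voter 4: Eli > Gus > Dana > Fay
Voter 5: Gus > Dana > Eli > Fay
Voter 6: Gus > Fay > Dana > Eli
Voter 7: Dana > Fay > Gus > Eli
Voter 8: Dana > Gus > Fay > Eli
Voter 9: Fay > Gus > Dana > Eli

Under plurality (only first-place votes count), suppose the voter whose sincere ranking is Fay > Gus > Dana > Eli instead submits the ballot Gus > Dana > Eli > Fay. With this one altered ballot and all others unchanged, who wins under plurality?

Dana

First-place totals with the altered ballot: Eli 2, Fay 0, Dana 4, Gus 3.
The winner is unchanged: still Dana.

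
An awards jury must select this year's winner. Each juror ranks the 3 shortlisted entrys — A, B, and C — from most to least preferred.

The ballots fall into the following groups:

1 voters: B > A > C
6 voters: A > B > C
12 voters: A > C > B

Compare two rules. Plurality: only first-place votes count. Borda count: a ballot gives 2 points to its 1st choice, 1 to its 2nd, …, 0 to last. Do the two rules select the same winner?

Yes

Plurality first-place counts: A 18, B 1, C 0 → A.
Borda totals: A 37, B 8, C 12 → A.
The two rules agree on A.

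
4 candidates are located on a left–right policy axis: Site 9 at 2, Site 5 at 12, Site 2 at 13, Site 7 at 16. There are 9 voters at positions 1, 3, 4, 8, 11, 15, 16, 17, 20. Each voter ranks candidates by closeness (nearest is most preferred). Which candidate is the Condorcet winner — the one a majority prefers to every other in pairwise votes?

Site 5

With single-peaked preferences on a line, the Condorcet winner is the candidate closest to the median voter.
The median voter (position 11) is closest to Site 5 at 12.
Check: Site 5 vs Site 7 — voters closer to Site 5: 5 of 9.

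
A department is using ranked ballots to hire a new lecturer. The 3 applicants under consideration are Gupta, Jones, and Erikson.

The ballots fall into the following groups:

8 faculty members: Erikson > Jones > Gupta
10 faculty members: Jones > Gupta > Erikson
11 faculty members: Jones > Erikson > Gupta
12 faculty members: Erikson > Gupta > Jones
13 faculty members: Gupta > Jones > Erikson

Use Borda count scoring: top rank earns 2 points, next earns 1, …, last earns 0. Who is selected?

Borda scores:
  Gupta: 8·0 + 10·1 + 11·0 + 12·1 + 13·2 = 48
  Jones: 8·1 + 10·2 + 11·2 + 12·0 + 13·1 = 63
  Erikson: 8·2 + 10·0 + 11·1 + 12·2 + 13·0 = 51
Jones has the highest total.

Jones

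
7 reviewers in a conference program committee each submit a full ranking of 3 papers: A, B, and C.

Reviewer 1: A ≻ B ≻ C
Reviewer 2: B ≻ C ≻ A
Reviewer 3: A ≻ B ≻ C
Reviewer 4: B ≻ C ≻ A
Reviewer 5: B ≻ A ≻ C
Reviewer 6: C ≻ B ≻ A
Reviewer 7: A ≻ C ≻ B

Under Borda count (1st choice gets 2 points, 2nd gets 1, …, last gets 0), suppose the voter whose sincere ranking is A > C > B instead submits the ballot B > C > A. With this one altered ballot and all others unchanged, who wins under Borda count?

B

Borda totals with the altered ballot: A 5, B 11, C 5.
The winner is unchanged: still B.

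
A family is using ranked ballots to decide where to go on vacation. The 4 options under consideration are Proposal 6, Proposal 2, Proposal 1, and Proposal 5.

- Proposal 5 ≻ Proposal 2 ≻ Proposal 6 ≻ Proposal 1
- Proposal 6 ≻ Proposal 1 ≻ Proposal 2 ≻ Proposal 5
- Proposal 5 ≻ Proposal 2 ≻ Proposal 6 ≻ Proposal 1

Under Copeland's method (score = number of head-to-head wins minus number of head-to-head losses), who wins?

Pairwise results:
  Proposal 6 vs Proposal 2: Proposal 2 wins 2–1.
  Proposal 6 vs Proposal 1: Proposal 6 wins 3–0.
  Proposal 6 vs Proposal 5: Proposal 5 wins 2–1.
  Proposal 2 vs Proposal 1: Proposal 2 wins 2–1.
  Proposal 2 vs Proposal 5: Proposal 5 wins 2–1.
  Proposal 1 vs Proposal 5: Proposal 5 wins 2–1.
Copeland scores (wins − losses):
  Proposal 6: 1 − 2 = -1
  Proposal 2: 2 − 1 = 1
  Proposal 1: 0 − 3 = -3
  Proposal 5: 3 − 0 = 3
Proposal 5 has the best Copeland score.

Proposal 5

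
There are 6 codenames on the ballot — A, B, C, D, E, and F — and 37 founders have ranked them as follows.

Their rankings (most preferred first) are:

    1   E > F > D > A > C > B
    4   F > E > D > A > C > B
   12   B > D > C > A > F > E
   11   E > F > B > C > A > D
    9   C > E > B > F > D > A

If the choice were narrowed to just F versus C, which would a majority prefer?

C

Ballots ranking F above C: 1+4+11 = 16.
Ballots ranking C above F: 12+9 = 21.
C wins the head-to-head, 21–16.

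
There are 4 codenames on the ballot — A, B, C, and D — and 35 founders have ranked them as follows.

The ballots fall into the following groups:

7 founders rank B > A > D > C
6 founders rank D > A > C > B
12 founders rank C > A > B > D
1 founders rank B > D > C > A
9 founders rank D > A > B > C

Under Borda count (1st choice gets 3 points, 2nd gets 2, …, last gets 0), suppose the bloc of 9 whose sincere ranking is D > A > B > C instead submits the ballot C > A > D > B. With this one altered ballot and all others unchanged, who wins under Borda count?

C

Borda totals with the altered ballot: A 68, B 36, C 70, D 36.
The switch changes the winner from A to C.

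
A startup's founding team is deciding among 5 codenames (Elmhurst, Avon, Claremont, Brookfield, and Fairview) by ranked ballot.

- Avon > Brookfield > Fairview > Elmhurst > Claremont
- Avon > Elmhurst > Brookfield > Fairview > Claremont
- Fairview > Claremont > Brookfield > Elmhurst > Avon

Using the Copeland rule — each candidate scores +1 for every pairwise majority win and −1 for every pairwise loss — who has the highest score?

Pairwise results:
  Elmhurst vs Avon: Avon wins 2–1.
  Elmhurst vs Claremont: Elmhurst wins 2–1.
  Elmhurst vs Brookfield: Brookfield wins 2–1.
  Elmhurst vs Fairview: Fairview wins 2–1.
  Avon vs Claremont: Avon wins 2–1.
  Avon vs Brookfield: Avon wins 2–1.
  Avon vs Fairview: Avon wins 2–1.
  Claremont vs Brookfield: Brookfield wins 2–1.
  Claremont vs Fairview: Fairview wins 3–0.
  Brookfield vs Fairview: Brookfield wins 2–1.
Copeland scores (wins − losses):
  Elmhurst: 1 − 3 = -2
  Avon: 4 − 0 = 4
  Claremont: 0 − 4 = -4
  Brookfield: 3 − 1 = 2
  Fairview: 2 − 2 = 0
Avon has the best Copeland score.

Avon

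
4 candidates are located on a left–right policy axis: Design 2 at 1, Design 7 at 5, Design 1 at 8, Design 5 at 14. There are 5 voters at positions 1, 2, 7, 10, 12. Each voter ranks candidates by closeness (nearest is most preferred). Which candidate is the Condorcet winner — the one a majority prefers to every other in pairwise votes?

Design 1

With single-peaked preferences on a line, the Condorcet winner is the candidate closest to the median voter.
The median voter (position 7) is closest to Design 1 at 8.
Check: Design 1 vs Design 7 — voters closer to Design 1: 3 of 5.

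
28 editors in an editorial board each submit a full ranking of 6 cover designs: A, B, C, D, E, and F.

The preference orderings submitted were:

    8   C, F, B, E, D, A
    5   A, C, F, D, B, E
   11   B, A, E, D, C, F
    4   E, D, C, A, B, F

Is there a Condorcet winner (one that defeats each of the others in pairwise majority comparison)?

Head-to-head results (28 voters total):
A vs B: B wins 19–9.
A vs C: A wins 16–12.
A vs D: A wins 16–12.
A vs E: A wins 16–12.
A vs F: A wins 20–8.
B vs C: C wins 17–11.
B vs D: B wins 19–9.
B vs E: B wins 24–4.
B vs F: B wins 15–13.
C vs D: D wins 15–13.
C vs E: E wins 15–13.
C vs F: C wins 28–0.
D vs E: E wins 23–5.
D vs F: D wins 15–13.
E vs F: E wins 15–13.
No candidate beats all others: A beats C beats B beats A, a majority cycle.

No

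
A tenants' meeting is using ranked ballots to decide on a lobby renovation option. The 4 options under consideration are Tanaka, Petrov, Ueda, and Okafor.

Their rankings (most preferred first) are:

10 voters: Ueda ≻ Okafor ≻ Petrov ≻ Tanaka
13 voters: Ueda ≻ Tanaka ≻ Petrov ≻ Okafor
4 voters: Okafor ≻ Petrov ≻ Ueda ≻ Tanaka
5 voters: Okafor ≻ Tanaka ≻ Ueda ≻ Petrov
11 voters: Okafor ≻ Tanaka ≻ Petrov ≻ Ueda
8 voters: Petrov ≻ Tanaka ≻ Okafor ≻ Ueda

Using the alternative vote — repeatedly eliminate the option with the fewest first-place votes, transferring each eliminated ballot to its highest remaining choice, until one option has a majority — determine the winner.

Okafor

Round 1: Ueda 23, Okafor 20, Petrov 8, Tanaka 0. Tanaka has the fewest and is eliminated.
Round 2: Ueda 23, Okafor 20, Petrov 8. Petrov has the fewest and is eliminated.
Round 3: Okafor 28, Ueda 23. Okafor has a majority.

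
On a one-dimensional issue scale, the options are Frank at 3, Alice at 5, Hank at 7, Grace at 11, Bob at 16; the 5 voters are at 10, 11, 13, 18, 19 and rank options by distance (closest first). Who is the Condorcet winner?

Grace

With single-peaked preferences on a line, the Condorcet winner is the candidate closest to the median voter.
The median voter (position 13) is closest to Grace at 11.
Check: Grace vs Frank — voters closer to Grace: 5 of 5.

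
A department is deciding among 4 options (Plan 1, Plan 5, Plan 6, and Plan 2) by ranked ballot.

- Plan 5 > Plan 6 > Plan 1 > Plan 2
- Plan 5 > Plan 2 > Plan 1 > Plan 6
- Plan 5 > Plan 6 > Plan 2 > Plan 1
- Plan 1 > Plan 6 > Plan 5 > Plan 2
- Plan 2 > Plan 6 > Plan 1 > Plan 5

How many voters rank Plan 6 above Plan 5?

2

Ballots ranking Plan 6 above Plan 5: 2.
Ballots ranking Plan 5 above Plan 6: 3.
So 2 of 5 voters prefer Plan 6 to Plan 5.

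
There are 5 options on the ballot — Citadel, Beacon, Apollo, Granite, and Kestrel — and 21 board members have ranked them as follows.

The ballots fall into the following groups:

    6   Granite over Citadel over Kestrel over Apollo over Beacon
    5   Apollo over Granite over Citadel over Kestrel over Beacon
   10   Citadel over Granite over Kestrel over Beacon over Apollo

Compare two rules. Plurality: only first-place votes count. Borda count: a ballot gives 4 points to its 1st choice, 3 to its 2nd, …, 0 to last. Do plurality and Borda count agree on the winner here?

No

Plurality first-place counts: Citadel 10, Beacon 0, Apollo 5, Granite 6, Kestrel 0 → Citadel.
Borda totals: Citadel 68, Beacon 10, Apollo 26, Granite 69, Kestrel 37 → Granite.
The two rules disagree: plurality picks Citadel, Borda picks Granite.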